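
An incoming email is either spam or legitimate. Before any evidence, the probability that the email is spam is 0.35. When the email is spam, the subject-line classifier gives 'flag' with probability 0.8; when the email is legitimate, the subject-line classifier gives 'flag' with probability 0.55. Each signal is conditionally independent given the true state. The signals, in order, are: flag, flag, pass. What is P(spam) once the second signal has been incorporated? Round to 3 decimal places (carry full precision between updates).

0.533

After 'flag': P(spam) = 0.8·0.3500 / (0.8·0.3500 + 0.55·0.6500) ≈ 0.4392
After 'flag': P(spam) = 0.8·0.4392 / (0.8·0.4392 + 0.55·0.5608) ≈ 0.5325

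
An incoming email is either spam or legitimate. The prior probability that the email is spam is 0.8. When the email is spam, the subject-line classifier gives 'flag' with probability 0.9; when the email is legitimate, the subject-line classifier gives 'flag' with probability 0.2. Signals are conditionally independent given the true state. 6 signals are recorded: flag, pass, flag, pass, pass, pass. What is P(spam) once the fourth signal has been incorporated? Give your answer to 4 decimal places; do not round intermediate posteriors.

After 'flag': P(spam) = 0.9·0.8000 / (0.9·0.8000 + 0.2·0.2000) ≈ 0.9474
After 'pass': P(spam) = 0.1·0.9474 / (0.1·0.9474 + 0.8·0.0526) ≈ 0.6923
After 'flag': P(spam) = 0.9·0.6923 / (0.9·0.6923 + 0.2·0.3077) ≈ 0.9101
After 'pass': P(spam) = 0.1·0.9101 / (0.1·0.9101 + 0.8·0.0899) ≈ 0.5586

0.5586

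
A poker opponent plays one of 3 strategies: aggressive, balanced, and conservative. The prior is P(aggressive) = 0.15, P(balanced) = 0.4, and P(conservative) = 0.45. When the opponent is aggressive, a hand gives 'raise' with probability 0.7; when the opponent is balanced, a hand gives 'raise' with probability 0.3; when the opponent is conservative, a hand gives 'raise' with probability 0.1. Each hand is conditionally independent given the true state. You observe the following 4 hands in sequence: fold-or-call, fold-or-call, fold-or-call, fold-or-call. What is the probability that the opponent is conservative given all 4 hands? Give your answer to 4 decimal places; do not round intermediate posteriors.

0.7522

After 'fold-or-call': normaliser = 0.3·0.1500 + 0.7·0.4000 + 0.9·0.4500; P(aggressive) ≈ 0.0616, P(balanced) ≈ 0.3836, P(conservative) ≈ 0.5548
After 'fold-or-call': normaliser = 0.3·0.0616 + 0.7·0.3836 + 0.9·0.5548; P(aggressive) ≈ 0.0235, P(balanced) ≈ 0.3415, P(conservative) ≈ 0.6350
After 'fold-or-call': normaliser = 0.3·0.0235 + 0.7·0.3415 + 0.9·0.6350; P(aggressive) ≈ 0.0086, P(balanced) ≈ 0.2924, P(conservative) ≈ 0.6990
After 'fold-or-call': normaliser = 0.3·0.0086 + 0.7·0.2924 + 0.9·0.6990; P(aggressive) ≈ 0.0031, P(balanced) ≈ 0.2447, P(conservative) ≈ 0.7522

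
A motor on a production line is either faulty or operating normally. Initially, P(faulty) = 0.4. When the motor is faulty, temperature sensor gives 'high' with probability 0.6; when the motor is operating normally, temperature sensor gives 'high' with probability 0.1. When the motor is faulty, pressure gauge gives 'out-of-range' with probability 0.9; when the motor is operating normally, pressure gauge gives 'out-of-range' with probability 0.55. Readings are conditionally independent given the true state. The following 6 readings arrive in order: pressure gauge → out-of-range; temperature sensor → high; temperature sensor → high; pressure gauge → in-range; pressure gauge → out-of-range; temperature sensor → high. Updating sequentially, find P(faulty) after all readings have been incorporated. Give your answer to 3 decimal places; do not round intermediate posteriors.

0.988

After pressure gauge='out-of-range': P(faulty) = 0.9·0.4000 / (0.9·0.4000 + 0.55·0.6000) ≈ 0.5217
After temperature sensor='high': P(faulty) = 0.6·0.5217 / (0.6·0.5217 + 0.1·0.4783) ≈ 0.8675
After temperature sensor='high': P(faulty) = 0.6·0.8675 / (0.6·0.8675 + 0.1·0.1325) ≈ 0.9752
After pressure gauge='in-range': P(faulty) = 0.1·0.9752 / (0.1·0.9752 + 0.45·0.0248) ≈ 0.8972
After pressure gauge='out-of-range': P(faulty) = 0.9·0.8972 / (0.9·0.8972 + 0.55·0.1028) ≈ 0.9346
After temperature sensor='high': P(faulty) = 0.6·0.9346 / (0.6·0.9346 + 0.1·0.0654) ≈ 0.9885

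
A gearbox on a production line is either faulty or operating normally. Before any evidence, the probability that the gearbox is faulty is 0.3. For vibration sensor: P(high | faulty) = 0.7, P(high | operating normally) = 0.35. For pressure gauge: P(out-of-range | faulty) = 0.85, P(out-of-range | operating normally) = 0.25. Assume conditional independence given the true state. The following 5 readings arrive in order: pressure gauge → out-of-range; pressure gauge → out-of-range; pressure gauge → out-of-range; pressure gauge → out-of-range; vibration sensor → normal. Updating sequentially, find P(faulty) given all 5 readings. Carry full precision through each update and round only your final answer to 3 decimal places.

0.964

After pressure gauge='out-of-range': P(faulty) = 0.85·0.3000 / (0.85·0.3000 + 0.25·0.7000) ≈ 0.5930
After pressure gauge='out-of-range': P(faulty) = 0.85·0.5930 / (0.85·0.5930 + 0.25·0.4070) ≈ 0.8321
After pressure gauge='out-of-range': P(faulty) = 0.85·0.8321 / (0.85·0.8321 + 0.25·0.1679) ≈ 0.9440
After pressure gauge='out-of-range': P(faulty) = 0.85·0.9440 / (0.85·0.9440 + 0.25·0.0560) ≈ 0.9828
After vibration sensor='normal': P(faulty) = 0.3·0.9828 / (0.3·0.9828 + 0.65·0.0172) ≈ 0.9635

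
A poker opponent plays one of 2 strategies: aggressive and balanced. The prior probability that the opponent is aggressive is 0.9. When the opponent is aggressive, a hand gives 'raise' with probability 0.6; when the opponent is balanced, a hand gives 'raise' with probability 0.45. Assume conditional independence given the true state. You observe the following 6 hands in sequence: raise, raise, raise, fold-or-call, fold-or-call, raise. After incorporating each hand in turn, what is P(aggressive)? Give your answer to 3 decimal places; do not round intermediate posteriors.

Apply Bayes' rule sequentially, carrying P(aggressive) forward.
After 'raise': P(aggressive) = 0.6·0.9000 / (0.6·0.9000 + 0.45·0.1000) ≈ 0.9231
After 'raise': P(aggressive) = 0.6·0.9231 / (0.6·0.9231 + 0.45·0.0769) ≈ 0.9412
After 'raise': P(aggressive) = 0.6·0.9412 / (0.6·0.9412 + 0.45·0.0588) ≈ 0.9552
After 'fold-or-call': P(aggressive) = 0.4·0.9552 / (0.4·0.9552 + 0.55·0.0448) ≈ 0.9394
After 'fold-or-call': P(aggressive) = 0.4·0.9394 / (0.4·0.9394 + 0.55·0.0606) ≈ 0.9186
After 'raise': P(aggressive) = 0.6·0.9186 / (0.6·0.9186 + 0.45·0.0814) ≈ 0.9377

0.938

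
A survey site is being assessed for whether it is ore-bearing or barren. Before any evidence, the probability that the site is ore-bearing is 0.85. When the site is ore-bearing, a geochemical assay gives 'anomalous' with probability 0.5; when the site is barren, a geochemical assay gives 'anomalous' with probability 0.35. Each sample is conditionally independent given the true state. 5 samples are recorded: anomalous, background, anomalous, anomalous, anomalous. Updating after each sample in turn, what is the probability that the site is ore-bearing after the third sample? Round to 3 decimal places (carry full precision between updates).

After 'anomalous': P(ore) = 0.5·0.8500 / (0.5·0.8500 + 0.35·0.1500) ≈ 0.8901
After 'background': P(ore) = 0.5·0.8901 / (0.5·0.8901 + 0.65·0.1099) ≈ 0.8616
After 'anomalous': P(ore) = 0.5·0.8616 / (0.5·0.8616 + 0.35·0.1384) ≈ 0.8989

0.899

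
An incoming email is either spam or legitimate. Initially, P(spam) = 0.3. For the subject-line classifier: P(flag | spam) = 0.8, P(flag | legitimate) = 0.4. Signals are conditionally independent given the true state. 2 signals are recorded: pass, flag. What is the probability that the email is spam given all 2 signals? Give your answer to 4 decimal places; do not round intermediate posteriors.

0.2222

After 'pass': P(spam) = 0.2·0.3000 / (0.2·0.3000 + 0.6·0.7000) ≈ 0.1250
After 'flag': P(spam) = 0.8·0.1250 / (0.8·0.1250 + 0.4·0.8750) ≈ 0.2222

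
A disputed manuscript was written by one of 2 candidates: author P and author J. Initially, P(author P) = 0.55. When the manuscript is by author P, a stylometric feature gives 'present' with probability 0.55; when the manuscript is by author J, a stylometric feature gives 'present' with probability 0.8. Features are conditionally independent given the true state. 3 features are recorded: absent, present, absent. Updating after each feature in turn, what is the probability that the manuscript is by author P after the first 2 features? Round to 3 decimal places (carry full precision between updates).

0.654

After 'absent': P(author P) = 0.45·0.5500 / (0.45·0.5500 + 0.2·0.4500) ≈ 0.7333
After 'present': P(author P) = 0.55·0.7333 / (0.55·0.7333 + 0.8·0.2667) ≈ 0.6541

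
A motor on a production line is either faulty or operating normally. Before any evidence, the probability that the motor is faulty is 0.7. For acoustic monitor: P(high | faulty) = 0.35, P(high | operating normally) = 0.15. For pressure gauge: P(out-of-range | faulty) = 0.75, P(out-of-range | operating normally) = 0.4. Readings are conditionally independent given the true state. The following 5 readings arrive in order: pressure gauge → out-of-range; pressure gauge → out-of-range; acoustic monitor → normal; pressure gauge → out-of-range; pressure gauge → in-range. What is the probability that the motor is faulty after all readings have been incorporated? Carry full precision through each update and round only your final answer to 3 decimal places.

0.831

After pressure gauge='out-of-range': P(faulty) = 0.75·0.7000 / (0.75·0.7000 + 0.4·0.3000) ≈ 0.8140
After pressure gauge='out-of-range': P(faulty) = 0.75·0.8140 / (0.75·0.8140 + 0.4·0.1860) ≈ 0.8913
After acoustic monitor='normal': P(faulty) = 0.65·0.8913 / (0.65·0.8913 + 0.85·0.1087) ≈ 0.8625
After pressure gauge='out-of-range': P(faulty) = 0.75·0.8625 / (0.75·0.8625 + 0.4·0.1375) ≈ 0.9216
After pressure gauge='in-range': P(faulty) = 0.25·0.9216 / (0.25·0.9216 + 0.6·0.0784) ≈ 0.8305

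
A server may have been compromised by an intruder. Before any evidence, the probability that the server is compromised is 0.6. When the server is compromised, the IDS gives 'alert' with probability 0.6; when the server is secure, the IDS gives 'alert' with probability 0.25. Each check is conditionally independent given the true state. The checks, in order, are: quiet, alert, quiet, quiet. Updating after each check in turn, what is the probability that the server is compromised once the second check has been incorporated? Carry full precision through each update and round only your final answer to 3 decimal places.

0.658

After 'quiet': P(compromised) = 0.4·0.6000 / (0.4·0.6000 + 0.75·0.4000) ≈ 0.4444
After 'alert': P(compromised) = 0.6·0.4444 / (0.6·0.4444 + 0.25·0.5556) ≈ 0.6575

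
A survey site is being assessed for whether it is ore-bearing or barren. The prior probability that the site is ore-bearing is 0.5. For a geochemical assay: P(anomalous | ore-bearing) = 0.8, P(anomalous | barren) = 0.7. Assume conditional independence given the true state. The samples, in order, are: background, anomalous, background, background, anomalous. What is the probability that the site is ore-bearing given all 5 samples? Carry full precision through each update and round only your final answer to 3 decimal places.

0.279

After 'background': P(ore) = 0.2·0.5000 / (0.2·0.5000 + 0.3·0.5000) ≈ 0.4000
After 'anomalous': P(ore) = 0.8·0.4000 / (0.8·0.4000 + 0.7·0.6000) ≈ 0.4324
After 'background': P(ore) = 0.2·0.4324 / (0.2·0.4324 + 0.3·0.5676) ≈ 0.3368
After 'background': P(ore) = 0.2·0.3368 / (0.2·0.3368 + 0.3·0.6632) ≈ 0.2530
After 'anomalous': P(ore) = 0.8·0.2530 / (0.8·0.2530 + 0.7·0.7470) ≈ 0.2790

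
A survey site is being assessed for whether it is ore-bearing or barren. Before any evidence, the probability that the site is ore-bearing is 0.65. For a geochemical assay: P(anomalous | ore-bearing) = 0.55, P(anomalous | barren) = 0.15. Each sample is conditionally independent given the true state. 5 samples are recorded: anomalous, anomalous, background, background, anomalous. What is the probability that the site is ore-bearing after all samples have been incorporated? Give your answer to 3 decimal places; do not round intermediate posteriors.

0.962

After 'anomalous': P(ore) = 0.55·0.6500 / (0.55·0.6500 + 0.15·0.3500) ≈ 0.8720
After 'anomalous': P(ore) = 0.55·0.8720 / (0.55·0.8720 + 0.15·0.1280) ≈ 0.9615
After 'background': P(ore) = 0.45·0.9615 / (0.45·0.9615 + 0.85·0.0385) ≈ 0.9297
After 'background': P(ore) = 0.45·0.9297 / (0.45·0.9297 + 0.85·0.0703) ≈ 0.8750
After 'anomalous': P(ore) = 0.55·0.8750 / (0.55·0.8750 + 0.15·0.1250) ≈ 0.9625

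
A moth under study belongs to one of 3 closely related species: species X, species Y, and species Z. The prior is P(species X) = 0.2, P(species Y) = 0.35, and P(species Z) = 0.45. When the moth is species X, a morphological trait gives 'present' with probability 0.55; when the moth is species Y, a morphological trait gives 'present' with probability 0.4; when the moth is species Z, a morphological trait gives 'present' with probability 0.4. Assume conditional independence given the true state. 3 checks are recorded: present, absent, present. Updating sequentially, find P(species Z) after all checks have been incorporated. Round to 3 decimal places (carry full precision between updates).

After 'present': normaliser = 0.55·0.2000 + 0.4·0.3500 + 0.4·0.4500; P(species X) ≈ 0.2558, P(species Y) ≈ 0.3256, P(species Z) ≈ 0.4186
After 'absent': normaliser = 0.45·0.2558 + 0.6·0.3256 + 0.6·0.4186; P(species X) ≈ 0.2050, P(species Y) ≈ 0.3478, P(species Z) ≈ 0.4472
After 'present': normaliser = 0.55·0.2050 + 0.4·0.3478 + 0.4·0.4472; P(species X) ≈ 0.2617, P(species Y) ≈ 0.3230, P(species Z) ≈ 0.4153

0.415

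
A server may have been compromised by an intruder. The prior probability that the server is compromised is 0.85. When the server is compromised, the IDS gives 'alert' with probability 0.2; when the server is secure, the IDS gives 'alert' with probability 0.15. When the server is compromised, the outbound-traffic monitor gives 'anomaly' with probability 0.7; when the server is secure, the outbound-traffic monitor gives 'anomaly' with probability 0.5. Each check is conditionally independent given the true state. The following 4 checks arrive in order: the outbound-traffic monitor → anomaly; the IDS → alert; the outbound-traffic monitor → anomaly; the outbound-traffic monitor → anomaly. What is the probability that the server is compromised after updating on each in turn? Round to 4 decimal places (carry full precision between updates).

0.9540

After the outbound-traffic monitor='anomaly': P(compromised) = 0.7·0.8500 / (0.7·0.8500 + 0.5·0.1500) ≈ 0.8881
After the IDS='alert': P(compromised) = 0.2·0.8881 / (0.2·0.8881 + 0.15·0.1119) ≈ 0.9136
After the outbound-traffic monitor='anomaly': P(compromised) = 0.7·0.9136 / (0.7·0.9136 + 0.5·0.0864) ≈ 0.9367
After the outbound-traffic monitor='anomaly': P(compromised) = 0.7·0.9367 / (0.7·0.9367 + 0.5·0.0633) ≈ 0.9540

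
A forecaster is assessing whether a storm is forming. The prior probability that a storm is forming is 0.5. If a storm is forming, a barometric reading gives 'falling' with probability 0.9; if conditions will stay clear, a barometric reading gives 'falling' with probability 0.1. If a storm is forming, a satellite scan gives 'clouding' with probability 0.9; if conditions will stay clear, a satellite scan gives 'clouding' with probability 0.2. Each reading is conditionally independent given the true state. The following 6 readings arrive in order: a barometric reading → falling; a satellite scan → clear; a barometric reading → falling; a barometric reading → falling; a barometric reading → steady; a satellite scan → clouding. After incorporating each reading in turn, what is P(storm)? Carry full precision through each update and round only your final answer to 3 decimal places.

After a barometric reading='falling': P(storm) = 0.9·0.5000 / (0.9·0.5000 + 0.1·0.5000) ≈ 0.9000
After a satellite scan='clear': P(storm) = 0.1·0.9000 / (0.1·0.9000 + 0.8·0.1000) ≈ 0.5294
After a barometric reading='falling': P(storm) = 0.9·0.5294 / (0.9·0.5294 + 0.1·0.4706) ≈ 0.9101
After a barometric reading='falling': P(storm) = 0.9·0.9101 / (0.9·0.9101 + 0.1·0.0899) ≈ 0.9891
After a barometric reading='steady': P(storm) = 0.1·0.9891 / (0.1·0.9891 + 0.9·0.0109) ≈ 0.9101
After a satellite scan='clouding': P(storm) = 0.9·0.9101 / (0.9·0.9101 + 0.2·0.0899) ≈ 0.9785

0.979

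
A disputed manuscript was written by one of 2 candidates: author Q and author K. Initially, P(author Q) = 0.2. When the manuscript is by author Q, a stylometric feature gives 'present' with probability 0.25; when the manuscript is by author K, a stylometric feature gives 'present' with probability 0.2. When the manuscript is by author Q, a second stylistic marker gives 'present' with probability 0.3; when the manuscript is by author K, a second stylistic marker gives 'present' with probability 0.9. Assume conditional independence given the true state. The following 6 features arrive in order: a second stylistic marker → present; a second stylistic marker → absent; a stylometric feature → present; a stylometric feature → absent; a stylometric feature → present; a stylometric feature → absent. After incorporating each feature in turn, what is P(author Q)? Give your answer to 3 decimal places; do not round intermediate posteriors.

0.445

After a second stylistic marker='present': P(author Q) = 0.3·0.2000 / (0.3·0.2000 + 0.9·0.8000) ≈ 0.0769
After a second stylistic marker='absent': P(author Q) = 0.7·0.0769 / (0.7·0.0769 + 0.1·0.9231) ≈ 0.3684
After a stylometric feature='present': P(author Q) = 0.25·0.3684 / (0.25·0.3684 + 0.2·0.6316) ≈ 0.4217
After a stylometric feature='absent': P(author Q) = 0.75·0.4217 / (0.75·0.4217 + 0.8·0.5783) ≈ 0.4060
After a stylometric feature='present': P(author Q) = 0.25·0.4060 / (0.25·0.4060 + 0.2·0.5940) ≈ 0.4608
After a stylometric feature='absent': P(author Q) = 0.75·0.4608 / (0.75·0.4608 + 0.8·0.5392) ≈ 0.4448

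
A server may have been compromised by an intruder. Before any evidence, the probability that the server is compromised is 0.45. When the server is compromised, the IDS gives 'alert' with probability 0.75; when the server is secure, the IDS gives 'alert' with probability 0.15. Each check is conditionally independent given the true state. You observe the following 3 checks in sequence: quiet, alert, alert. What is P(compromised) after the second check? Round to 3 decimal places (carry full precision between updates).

After 'quiet': P(compromised) = 0.25·0.4500 / (0.25·0.4500 + 0.85·0.5500) ≈ 0.1940
After 'alert': P(compromised) = 0.75·0.1940 / (0.75·0.1940 + 0.15·0.8060) ≈ 0.5461

0.546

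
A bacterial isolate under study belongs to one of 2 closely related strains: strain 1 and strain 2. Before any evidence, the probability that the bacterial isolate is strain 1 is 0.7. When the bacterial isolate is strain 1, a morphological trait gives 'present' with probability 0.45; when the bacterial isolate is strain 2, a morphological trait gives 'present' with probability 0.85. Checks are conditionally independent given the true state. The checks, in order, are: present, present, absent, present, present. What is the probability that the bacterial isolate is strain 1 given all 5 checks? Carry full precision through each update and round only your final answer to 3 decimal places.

After 'present': P(strain 1) = 0.45·0.7000 / (0.45·0.7000 + 0.85·0.3000) ≈ 0.5526
After 'present': P(strain 1) = 0.45·0.5526 / (0.45·0.5526 + 0.85·0.4474) ≈ 0.3954
After 'absent': P(strain 1) = 0.55·0.3954 / (0.55·0.3954 + 0.15·0.6046) ≈ 0.7057
After 'present': P(strain 1) = 0.45·0.7057 / (0.45·0.7057 + 0.85·0.2943) ≈ 0.5594
After 'present': P(strain 1) = 0.45·0.5594 / (0.45·0.5594 + 0.85·0.4406) ≈ 0.4019

0.402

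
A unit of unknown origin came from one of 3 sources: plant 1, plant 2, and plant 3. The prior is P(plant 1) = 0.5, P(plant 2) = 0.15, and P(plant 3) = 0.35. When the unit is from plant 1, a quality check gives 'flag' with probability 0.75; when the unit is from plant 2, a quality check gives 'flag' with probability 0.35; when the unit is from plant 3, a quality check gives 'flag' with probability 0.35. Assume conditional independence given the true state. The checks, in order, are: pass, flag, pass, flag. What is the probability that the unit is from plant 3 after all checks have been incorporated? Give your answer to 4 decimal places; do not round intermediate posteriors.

0.4168

After 'pass': normaliser = 0.25·0.5000 + 0.65·0.1500 + 0.65·0.3500; P(plant 1) ≈ 0.2778, P(plant 2) ≈ 0.2167, P(plant 3) ≈ 0.5056
After 'flag': normaliser = 0.75·0.2778 + 0.35·0.2167 + 0.35·0.5056; P(plant 1) ≈ 0.4518, P(plant 2) ≈ 0.1645, P(plant 3) ≈ 0.3837
After 'pass': normaliser = 0.25·0.4518 + 0.65·0.1645 + 0.65·0.3837; P(plant 1) ≈ 0.2407, P(plant 2) ≈ 0.2278, P(plant 3) ≈ 0.5315
After 'flag': normaliser = 0.75·0.2407 + 0.35·0.2278 + 0.35·0.5315; P(plant 1) ≈ 0.4045, P(plant 2) ≈ 0.1786, P(plant 3) ≈ 0.4168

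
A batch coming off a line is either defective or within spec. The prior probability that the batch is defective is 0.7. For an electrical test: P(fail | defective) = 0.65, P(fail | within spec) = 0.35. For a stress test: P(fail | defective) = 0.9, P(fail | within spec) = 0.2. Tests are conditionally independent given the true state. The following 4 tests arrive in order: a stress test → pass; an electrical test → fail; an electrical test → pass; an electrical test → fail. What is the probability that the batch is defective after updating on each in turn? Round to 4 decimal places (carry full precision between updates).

0.3514

After a stress test='pass': P(defective) = 0.1·0.7000 / (0.1·0.7000 + 0.8·0.3000) ≈ 0.2258
After an electrical test='fail': P(defective) = 0.65·0.2258 / (0.65·0.2258 + 0.35·0.7742) ≈ 0.3514
After an electrical test='pass': P(defective) = 0.35·0.3514 / (0.35·0.3514 + 0.65·0.6486) ≈ 0.2258
After an electrical test='fail': P(defective) = 0.65·0.2258 / (0.65·0.2258 + 0.35·0.7742) ≈ 0.3514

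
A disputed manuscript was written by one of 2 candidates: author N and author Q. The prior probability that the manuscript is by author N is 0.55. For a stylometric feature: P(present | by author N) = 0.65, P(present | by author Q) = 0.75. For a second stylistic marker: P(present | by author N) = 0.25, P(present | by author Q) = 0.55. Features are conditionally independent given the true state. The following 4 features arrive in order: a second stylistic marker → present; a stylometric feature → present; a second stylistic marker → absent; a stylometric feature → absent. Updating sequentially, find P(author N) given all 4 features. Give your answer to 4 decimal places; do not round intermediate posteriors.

After a second stylistic marker='present': P(author N) = 0.25·0.5500 / (0.25·0.5500 + 0.55·0.4500) ≈ 0.3571
After a stylometric feature='present': P(author N) = 0.65·0.3571 / (0.65·0.3571 + 0.75·0.6429) ≈ 0.3250
After a second stylistic marker='absent': P(author N) = 0.75·0.3250 / (0.75·0.3250 + 0.45·0.6750) ≈ 0.4452
After a stylometric feature='absent': P(author N) = 0.35·0.4452 / (0.35·0.4452 + 0.25·0.5548) ≈ 0.5291

0.5291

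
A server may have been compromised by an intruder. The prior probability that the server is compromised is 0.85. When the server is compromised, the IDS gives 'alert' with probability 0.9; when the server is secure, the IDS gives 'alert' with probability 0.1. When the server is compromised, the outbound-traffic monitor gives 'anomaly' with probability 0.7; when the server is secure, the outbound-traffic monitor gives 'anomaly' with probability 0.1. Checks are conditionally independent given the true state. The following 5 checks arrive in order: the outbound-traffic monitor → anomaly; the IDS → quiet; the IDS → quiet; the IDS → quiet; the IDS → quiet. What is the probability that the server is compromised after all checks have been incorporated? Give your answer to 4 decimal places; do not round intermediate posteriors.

0.0060

After the outbound-traffic monitor='anomaly': P(compromised) = 0.7·0.8500 / (0.7·0.8500 + 0.1·0.1500) ≈ 0.9754
After the IDS='quiet': P(compromised) = 0.1·0.9754 / (0.1·0.9754 + 0.9·0.0246) ≈ 0.8151
After the IDS='quiet': P(compromised) = 0.1·0.8151 / (0.1·0.8151 + 0.9·0.1849) ≈ 0.3287
After the IDS='quiet': P(compromised) = 0.1·0.3287 / (0.1·0.3287 + 0.9·0.6713) ≈ 0.0516
After the IDS='quiet': P(compromised) = 0.1·0.0516 / (0.1·0.0516 + 0.9·0.9484) ≈ 0.0060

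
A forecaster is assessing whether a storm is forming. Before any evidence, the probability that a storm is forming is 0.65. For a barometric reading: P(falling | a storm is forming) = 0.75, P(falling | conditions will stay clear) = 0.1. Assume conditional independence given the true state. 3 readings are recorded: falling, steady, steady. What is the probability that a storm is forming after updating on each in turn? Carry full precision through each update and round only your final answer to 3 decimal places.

0.518

Apply Bayes' rule sequentially, carrying P(storm) forward.
After 'falling': P(storm) = 0.75·0.6500 / (0.75·0.6500 + 0.1·0.3500) ≈ 0.9330
After 'steady': P(storm) = 0.25·0.9330 / (0.25·0.9330 + 0.9·0.0670) ≈ 0.7946
After 'steady': P(storm) = 0.25·0.7946 / (0.25·0.7946 + 0.9·0.2054) ≈ 0.5180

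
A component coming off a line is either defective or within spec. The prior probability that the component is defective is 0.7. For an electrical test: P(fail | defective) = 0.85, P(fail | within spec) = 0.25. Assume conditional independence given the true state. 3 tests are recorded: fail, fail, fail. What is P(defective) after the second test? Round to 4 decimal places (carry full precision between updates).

0.9643

After 'fail': P(defective) = 0.85·0.7000 / (0.85·0.7000 + 0.25·0.3000) ≈ 0.8881
After 'fail': P(defective) = 0.85·0.8881 / (0.85·0.8881 + 0.25·0.1119) ≈ 0.9643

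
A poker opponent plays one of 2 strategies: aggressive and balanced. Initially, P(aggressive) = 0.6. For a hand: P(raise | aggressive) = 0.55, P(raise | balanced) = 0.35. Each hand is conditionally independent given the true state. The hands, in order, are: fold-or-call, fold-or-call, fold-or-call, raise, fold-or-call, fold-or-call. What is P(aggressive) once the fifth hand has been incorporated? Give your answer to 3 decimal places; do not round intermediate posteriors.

0.351

After 'fold-or-call': P(aggressive) = 0.45·0.6000 / (0.45·0.6000 + 0.65·0.4000) ≈ 0.5094
After 'fold-or-call': P(aggressive) = 0.45·0.5094 / (0.45·0.5094 + 0.65·0.4906) ≈ 0.4182
After 'fold-or-call': P(aggressive) = 0.45·0.4182 / (0.45·0.4182 + 0.65·0.5818) ≈ 0.3323
After 'raise': P(aggressive) = 0.55·0.3323 / (0.55·0.3323 + 0.35·0.6677) ≈ 0.4389
After 'fold-or-call': P(aggressive) = 0.45·0.4389 / (0.45·0.4389 + 0.65·0.5611) ≈ 0.3513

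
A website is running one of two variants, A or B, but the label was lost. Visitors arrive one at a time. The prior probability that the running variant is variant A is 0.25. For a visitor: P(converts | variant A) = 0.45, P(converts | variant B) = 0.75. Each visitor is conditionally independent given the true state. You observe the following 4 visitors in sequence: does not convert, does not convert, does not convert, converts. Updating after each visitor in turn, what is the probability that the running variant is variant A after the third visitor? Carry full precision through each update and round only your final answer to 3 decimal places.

After 'does not convert': P(A) = 0.55·0.2500 / (0.55·0.2500 + 0.25·0.7500) ≈ 0.4231
After 'does not convert': P(A) = 0.55·0.4231 / (0.55·0.4231 + 0.25·0.5769) ≈ 0.6173
After 'does not convert': P(A) = 0.55·0.6173 / (0.55·0.6173 + 0.25·0.3827) ≈ 0.7802

0.780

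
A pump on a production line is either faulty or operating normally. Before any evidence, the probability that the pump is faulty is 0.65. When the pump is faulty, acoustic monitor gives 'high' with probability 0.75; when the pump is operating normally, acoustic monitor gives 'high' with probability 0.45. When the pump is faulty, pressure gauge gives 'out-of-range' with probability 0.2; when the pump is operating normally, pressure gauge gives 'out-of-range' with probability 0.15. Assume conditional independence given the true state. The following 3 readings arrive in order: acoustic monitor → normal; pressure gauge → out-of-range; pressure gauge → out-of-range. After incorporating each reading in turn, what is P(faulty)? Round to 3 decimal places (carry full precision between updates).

After acoustic monitor='normal': P(faulty) = 0.25·0.6500 / (0.25·0.6500 + 0.55·0.3500) ≈ 0.4577
After pressure gauge='out-of-range': P(faulty) = 0.2·0.4577 / (0.2·0.4577 + 0.15·0.5423) ≈ 0.5295
After pressure gauge='out-of-range': P(faulty) = 0.2·0.5295 / (0.2·0.5295 + 0.15·0.4705) ≈ 0.6001

0.600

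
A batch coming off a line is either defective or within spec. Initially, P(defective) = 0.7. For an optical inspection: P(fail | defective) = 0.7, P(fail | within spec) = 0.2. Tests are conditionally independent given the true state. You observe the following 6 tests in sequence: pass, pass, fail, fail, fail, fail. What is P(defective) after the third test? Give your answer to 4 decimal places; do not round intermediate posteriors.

0.5345

Each posterior becomes the prior for the next update.
After 'pass': P(defective) = 0.3·0.7000 / (0.3·0.7000 + 0.8·0.3000) ≈ 0.4667
After 'pass': P(defective) = 0.3·0.4667 / (0.3·0.4667 + 0.8·0.5333) ≈ 0.2471
After 'fail': P(defective) = 0.7·0.2471 / (0.7·0.2471 + 0.2·0.7529) ≈ 0.5345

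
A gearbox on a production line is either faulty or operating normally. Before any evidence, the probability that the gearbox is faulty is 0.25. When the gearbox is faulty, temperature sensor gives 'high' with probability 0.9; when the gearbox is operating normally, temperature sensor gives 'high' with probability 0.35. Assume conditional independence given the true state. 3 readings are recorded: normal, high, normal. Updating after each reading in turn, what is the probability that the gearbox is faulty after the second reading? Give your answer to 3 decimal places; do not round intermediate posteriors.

0.117

Each posterior becomes the prior for the next update.
After 'normal': P(faulty) = 0.1·0.2500 / (0.1·0.2500 + 0.65·0.7500) ≈ 0.0488
After 'high': P(faulty) = 0.9·0.0488 / (0.9·0.0488 + 0.35·0.9512) ≈ 0.1165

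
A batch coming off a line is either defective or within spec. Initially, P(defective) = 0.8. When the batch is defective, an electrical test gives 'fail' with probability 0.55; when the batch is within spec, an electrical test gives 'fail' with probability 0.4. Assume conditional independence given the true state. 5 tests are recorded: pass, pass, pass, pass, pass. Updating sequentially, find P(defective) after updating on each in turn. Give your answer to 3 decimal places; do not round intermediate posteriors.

0.487

Each posterior becomes the prior for the next update.
After 'pass': P(defective) = 0.45·0.8000 / (0.45·0.8000 + 0.6·0.2000) ≈ 0.7500
After 'pass': P(defective) = 0.45·0.7500 / (0.45·0.7500 + 0.6·0.2500) ≈ 0.6923
After 'pass': P(defective) = 0.45·0.6923 / (0.45·0.6923 + 0.6·0.3077) ≈ 0.6279
After 'pass': P(defective) = 0.45·0.6279 / (0.45·0.6279 + 0.6·0.3721) ≈ 0.5586
After 'pass': P(defective) = 0.45·0.5586 / (0.45·0.5586 + 0.6·0.4414) ≈ 0.4870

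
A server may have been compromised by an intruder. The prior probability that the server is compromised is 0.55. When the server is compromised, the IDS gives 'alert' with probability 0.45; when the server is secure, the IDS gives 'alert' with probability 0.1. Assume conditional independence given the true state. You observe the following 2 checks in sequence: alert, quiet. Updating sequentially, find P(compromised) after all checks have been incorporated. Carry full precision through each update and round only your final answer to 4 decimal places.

0.7707

After 'alert': P(compromised) = 0.45·0.5500 / (0.45·0.5500 + 0.1·0.4500) ≈ 0.8462
After 'quiet': P(compromised) = 0.55·0.8462 / (0.55·0.8462 + 0.9·0.1538) ≈ 0.7707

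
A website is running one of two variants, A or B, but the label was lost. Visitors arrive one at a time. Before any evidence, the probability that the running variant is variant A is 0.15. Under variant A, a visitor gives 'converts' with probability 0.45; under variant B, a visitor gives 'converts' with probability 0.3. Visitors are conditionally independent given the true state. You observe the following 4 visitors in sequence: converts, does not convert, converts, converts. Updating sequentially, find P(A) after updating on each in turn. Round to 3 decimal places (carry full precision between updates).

0.319

Each posterior becomes the prior for the next update.
After 'converts': P(A) = 0.45·0.1500 / (0.45·0.1500 + 0.3·0.8500) ≈ 0.2093
After 'does not convert': P(A) = 0.55·0.2093 / (0.55·0.2093 + 0.7·0.7907) ≈ 0.1722
After 'converts': P(A) = 0.45·0.1722 / (0.45·0.1722 + 0.3·0.8278) ≈ 0.2378
After 'converts': P(A) = 0.45·0.2378 / (0.45·0.2378 + 0.3·0.7622) ≈ 0.3188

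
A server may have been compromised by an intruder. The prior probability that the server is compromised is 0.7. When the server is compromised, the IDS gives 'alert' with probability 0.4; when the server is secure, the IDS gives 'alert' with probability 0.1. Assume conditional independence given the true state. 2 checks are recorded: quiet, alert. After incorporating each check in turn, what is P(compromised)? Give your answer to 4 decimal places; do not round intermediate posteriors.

0.8615

Each posterior becomes the prior for the next update.
After 'quiet': P(compromised) = 0.6·0.7000 / (0.6·0.7000 + 0.9·0.3000) ≈ 0.6087
After 'alert': P(compromised) = 0.4·0.6087 / (0.4·0.6087 + 0.1·0.3913) ≈ 0.8615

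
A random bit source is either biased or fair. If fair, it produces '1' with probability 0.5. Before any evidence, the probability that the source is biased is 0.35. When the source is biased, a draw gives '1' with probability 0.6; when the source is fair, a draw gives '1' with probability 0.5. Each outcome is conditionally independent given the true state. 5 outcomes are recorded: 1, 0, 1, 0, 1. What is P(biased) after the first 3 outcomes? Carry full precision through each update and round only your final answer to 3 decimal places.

After '1': P(biased) = 0.6·0.3500 / (0.6·0.3500 + 0.5·0.6500) ≈ 0.3925
After '0': P(biased) = 0.4·0.3925 / (0.4·0.3925 + 0.5·0.6075) ≈ 0.3408
After '1': P(biased) = 0.6·0.3408 / (0.6·0.3408 + 0.5·0.6592) ≈ 0.3828

0.383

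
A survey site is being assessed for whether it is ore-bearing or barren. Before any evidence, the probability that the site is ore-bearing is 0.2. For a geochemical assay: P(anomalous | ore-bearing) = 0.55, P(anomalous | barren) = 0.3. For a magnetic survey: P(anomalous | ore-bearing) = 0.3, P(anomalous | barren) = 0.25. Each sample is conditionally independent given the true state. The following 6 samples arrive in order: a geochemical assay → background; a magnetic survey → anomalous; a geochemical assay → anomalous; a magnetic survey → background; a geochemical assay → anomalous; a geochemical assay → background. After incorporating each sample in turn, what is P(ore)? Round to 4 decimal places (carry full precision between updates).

After a geochemical assay='background': P(ore) = 0.45·0.2000 / (0.45·0.2000 + 0.7·0.8000) ≈ 0.1385
After a magnetic survey='anomalous': P(ore) = 0.3·0.1385 / (0.3·0.1385 + 0.25·0.8615) ≈ 0.1617
After a geochemical assay='anomalous': P(ore) = 0.55·0.1617 / (0.55·0.1617 + 0.3·0.8383) ≈ 0.2612
After a magnetic survey='background': P(ore) = 0.7·0.2612 / (0.7·0.2612 + 0.75·0.7388) ≈ 0.2481
After a geochemical assay='anomalous': P(ore) = 0.55·0.2481 / (0.55·0.2481 + 0.3·0.7519) ≈ 0.3769
After a geochemical assay='background': P(ore) = 0.45·0.3769 / (0.45·0.3769 + 0.7·0.6231) ≈ 0.2800

0.2800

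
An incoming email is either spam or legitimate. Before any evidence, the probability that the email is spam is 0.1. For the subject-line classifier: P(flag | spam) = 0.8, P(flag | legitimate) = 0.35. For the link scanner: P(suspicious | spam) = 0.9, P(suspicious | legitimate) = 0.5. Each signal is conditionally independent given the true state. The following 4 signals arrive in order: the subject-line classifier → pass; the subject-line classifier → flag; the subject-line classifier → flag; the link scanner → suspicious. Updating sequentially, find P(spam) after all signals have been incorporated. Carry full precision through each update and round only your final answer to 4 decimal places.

After the subject-line classifier='pass': P(spam) = 0.2·0.1000 / (0.2·0.1000 + 0.65·0.9000) ≈ 0.0331
After the subject-line classifier='flag': P(spam) = 0.8·0.0331 / (0.8·0.0331 + 0.35·0.9669) ≈ 0.0725
After the subject-line classifier='flag': P(spam) = 0.8·0.0725 / (0.8·0.0725 + 0.35·0.9275) ≈ 0.1515
After the link scanner='suspicious': P(spam) = 0.9·0.1515 / (0.9·0.1515 + 0.5·0.8485) ≈ 0.2433

0.2433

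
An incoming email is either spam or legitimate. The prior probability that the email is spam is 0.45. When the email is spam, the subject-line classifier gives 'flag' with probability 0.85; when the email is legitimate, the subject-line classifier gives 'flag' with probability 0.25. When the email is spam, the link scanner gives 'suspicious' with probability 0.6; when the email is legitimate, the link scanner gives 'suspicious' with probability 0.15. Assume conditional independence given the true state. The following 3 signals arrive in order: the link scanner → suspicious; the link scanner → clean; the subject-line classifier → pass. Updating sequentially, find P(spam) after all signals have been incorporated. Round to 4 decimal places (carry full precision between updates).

After the link scanner='suspicious': P(spam) = 0.6·0.4500 / (0.6·0.4500 + 0.15·0.5500) ≈ 0.7660
After the link scanner='clean': P(spam) = 0.4·0.7660 / (0.4·0.7660 + 0.85·0.2340) ≈ 0.6063
After the subject-line classifier='pass': P(spam) = 0.15·0.6063 / (0.15·0.6063 + 0.75·0.3937) ≈ 0.2355

0.2355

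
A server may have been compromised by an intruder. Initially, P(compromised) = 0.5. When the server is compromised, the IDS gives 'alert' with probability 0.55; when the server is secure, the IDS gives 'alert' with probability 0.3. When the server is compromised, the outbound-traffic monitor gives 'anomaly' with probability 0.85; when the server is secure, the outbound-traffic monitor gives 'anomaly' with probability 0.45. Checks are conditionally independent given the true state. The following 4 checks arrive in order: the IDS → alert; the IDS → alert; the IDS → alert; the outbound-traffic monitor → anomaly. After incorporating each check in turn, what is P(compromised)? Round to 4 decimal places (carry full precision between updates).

After the IDS='alert': P(compromised) = 0.55·0.5000 / (0.55·0.5000 + 0.3·0.5000) ≈ 0.6471
After the IDS='alert': P(compromised) = 0.55·0.6471 / (0.55·0.6471 + 0.3·0.3529) ≈ 0.7707
After the IDS='alert': P(compromised) = 0.55·0.7707 / (0.55·0.7707 + 0.3·0.2293) ≈ 0.8604
After the outbound-traffic monitor='anomaly': P(compromised) = 0.85·0.8604 / (0.85·0.8604 + 0.45·0.1396) ≈ 0.9209

0.9209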